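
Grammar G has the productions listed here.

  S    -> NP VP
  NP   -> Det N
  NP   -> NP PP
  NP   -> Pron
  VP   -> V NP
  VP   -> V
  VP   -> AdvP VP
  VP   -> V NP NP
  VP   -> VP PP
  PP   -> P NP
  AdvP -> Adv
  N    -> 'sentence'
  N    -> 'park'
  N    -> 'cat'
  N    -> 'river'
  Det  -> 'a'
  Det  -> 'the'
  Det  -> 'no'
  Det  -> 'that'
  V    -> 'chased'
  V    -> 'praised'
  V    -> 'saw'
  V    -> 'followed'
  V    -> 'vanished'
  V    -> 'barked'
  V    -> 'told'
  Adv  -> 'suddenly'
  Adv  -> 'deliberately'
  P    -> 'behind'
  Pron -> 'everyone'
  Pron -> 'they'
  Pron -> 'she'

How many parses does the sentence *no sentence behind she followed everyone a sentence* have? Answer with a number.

1

[S [NP [NP [Det no] [N sentence]] [PP [P behind] [NP [Pron she]]]] [VP [V followed] [NP [Pron everyone]] [NP [Det a] [N sentence]]]]
No rule offers an alternative attachment or grouping for any span, so this is the only derivation.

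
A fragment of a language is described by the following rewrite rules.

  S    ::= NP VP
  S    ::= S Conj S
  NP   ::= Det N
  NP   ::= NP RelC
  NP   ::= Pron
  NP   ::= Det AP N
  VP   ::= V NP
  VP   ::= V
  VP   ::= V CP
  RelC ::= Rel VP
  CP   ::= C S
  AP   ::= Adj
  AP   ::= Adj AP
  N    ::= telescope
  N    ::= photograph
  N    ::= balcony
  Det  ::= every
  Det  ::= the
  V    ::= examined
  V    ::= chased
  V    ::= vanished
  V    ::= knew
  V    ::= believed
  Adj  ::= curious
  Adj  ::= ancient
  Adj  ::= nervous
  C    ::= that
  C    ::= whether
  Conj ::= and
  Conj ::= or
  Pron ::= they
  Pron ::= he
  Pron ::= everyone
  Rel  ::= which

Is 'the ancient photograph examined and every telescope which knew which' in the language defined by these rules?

Ungrammatical

For S → NP VP, the only prefix that parses as NP is 'the ancient photograph', but the remainder 'examined and every telescope which knew which' is not a VP under these rules. The alternative S rule S → S Conj S likewise has no satisfying split.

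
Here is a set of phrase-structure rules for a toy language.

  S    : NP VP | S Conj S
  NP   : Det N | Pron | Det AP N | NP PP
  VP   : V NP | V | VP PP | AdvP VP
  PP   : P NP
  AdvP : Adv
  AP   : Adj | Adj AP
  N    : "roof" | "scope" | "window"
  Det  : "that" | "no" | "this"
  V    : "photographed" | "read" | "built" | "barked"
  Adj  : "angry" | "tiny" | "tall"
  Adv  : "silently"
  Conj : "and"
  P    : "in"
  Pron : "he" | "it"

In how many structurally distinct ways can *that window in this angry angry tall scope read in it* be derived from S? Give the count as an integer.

1

[S [NP [NP [Det that] [N window]] [PP [P in] [NP [Det this] [AP [Adj angry] [AP [Adj angry] [AP [Adj tall]]]] [N scope]]]] [VP [VP [V read]] [PP [P in] [NP [Pron it]]]]]
No rule offers an alternative attachment or grouping for any span, so this is the only derivation.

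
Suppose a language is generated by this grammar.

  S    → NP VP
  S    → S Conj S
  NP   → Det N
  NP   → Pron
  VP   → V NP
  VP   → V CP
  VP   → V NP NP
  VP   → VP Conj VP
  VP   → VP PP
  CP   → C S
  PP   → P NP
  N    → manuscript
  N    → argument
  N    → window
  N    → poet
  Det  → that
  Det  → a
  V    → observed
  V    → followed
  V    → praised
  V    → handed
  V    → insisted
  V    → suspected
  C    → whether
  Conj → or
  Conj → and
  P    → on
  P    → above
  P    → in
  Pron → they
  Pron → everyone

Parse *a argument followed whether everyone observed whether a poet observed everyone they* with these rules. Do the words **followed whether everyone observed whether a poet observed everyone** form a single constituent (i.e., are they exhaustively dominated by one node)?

[S [NP [Det a] [N argument]] [VP [V followed] [CP [C whether] [S [NP [Pron everyone]] [VP [V observed] [CP [C whether] [S [NP [Det a] [N poet]] [VP [V observed] [NP [Pron everyone]] [NP [Pron they]]]]]]]]]]
The smallest constituent containing 'followed whether everyone observed whether a poet observed everyone' is the VP spanning 'followed whether everyone observed whether a poet observed everyone they'; no single node in the tree dominates exactly the given words.

No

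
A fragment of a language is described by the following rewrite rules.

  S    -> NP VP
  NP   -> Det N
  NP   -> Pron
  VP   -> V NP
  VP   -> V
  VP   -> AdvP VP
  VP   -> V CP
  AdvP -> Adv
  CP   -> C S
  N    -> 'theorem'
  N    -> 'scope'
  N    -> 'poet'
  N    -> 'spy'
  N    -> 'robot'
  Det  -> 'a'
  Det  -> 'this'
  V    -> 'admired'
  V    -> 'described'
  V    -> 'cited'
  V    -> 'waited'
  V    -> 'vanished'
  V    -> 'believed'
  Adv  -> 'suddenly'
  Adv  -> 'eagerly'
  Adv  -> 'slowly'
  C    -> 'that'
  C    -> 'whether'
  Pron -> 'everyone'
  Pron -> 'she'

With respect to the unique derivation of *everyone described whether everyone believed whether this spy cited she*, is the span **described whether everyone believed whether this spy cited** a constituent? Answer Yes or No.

[S [NP [Pron everyone]] [VP [V described] [CP [C whether] [S [NP [Pron everyone]] [VP [V believed] [CP [C whether] [S [NP [Det this] [N spy]] [VP [V cited] [NP [Pron she]]]]]]]]]]
The smallest constituent containing 'described whether everyone believed whether this spy cited' is the VP spanning 'described whether everyone believed whether this spy cited she'; no single node in the tree dominates exactly the given words.

No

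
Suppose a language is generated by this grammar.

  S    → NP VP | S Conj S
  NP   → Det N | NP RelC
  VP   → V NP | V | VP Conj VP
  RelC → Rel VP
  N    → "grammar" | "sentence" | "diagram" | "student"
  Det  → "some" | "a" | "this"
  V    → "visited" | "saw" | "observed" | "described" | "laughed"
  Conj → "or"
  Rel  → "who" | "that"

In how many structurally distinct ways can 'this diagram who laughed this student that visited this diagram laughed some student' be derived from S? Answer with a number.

The two bracketings:
[S [NP [NP [Det this] [N diagram]] [RelC [Rel who] [VP [V laughed] [NP [NP [Det this] [N student]] [RelC [Rel that] [VP [V visited] [NP [Det this] [N diagram]]]]]]]] [VP [V laughed] [NP [Det some] [N student]]]]
[S [NP [NP [NP [Det this] [N diagram]] [RelC [Rel who] [VP [V laughed] [NP [Det this] [N student]]]]] [RelC [Rel that] [VP [V visited] [NP [Det this] [N diagram]]]]] [VP [V laughed] [NP [Det some] [N student]]]]
The trees differ in how a recursive rule is bracketed over the same span.

2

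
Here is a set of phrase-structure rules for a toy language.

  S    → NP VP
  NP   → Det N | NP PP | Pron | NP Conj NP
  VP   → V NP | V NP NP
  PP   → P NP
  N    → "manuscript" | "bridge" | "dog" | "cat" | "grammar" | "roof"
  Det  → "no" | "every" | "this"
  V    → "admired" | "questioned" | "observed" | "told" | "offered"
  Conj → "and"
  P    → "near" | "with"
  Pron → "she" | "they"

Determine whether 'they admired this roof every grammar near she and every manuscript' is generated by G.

Grammatical

[S [NP [Pron they]] [VP [V admired] [NP [Det this] [N roof]] [NP [NP [Det every] [N grammar]] [PP [P near] [NP [NP [Pron she]] [Conj and] [NP [Det every] [N manuscript]]]]]]]
Every word is introduced by a lexical rule and the phrasal rules combine the resulting categories into a single S.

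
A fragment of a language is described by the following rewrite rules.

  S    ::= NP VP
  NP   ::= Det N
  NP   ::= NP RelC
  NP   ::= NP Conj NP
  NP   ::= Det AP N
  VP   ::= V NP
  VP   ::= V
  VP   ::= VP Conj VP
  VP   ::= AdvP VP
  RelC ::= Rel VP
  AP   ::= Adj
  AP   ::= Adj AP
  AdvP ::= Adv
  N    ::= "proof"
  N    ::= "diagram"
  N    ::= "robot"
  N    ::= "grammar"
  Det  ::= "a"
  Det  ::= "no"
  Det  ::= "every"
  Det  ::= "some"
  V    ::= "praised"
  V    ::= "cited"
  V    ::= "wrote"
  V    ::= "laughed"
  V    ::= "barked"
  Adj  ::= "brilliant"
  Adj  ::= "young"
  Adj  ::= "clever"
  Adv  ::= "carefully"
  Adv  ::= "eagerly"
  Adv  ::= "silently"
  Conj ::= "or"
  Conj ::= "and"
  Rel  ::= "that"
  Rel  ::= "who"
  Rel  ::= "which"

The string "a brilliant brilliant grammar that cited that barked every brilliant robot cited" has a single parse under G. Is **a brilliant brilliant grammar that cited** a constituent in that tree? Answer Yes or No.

[S [NP [NP [NP [Det a] [AP [Adj brilliant] [AP [Adj brilliant]]] [N grammar]] [RelC [Rel that] [VP [V cited]]]] [RelC [Rel that] [VP [V barked] [NP [Det every] [AP [Adj brilliant]] [N robot]]]]] [VP [V cited]]]
The words 'a brilliant brilliant grammar that cited' are exhaustively dominated by a single NP node (built by NP → NP RelC), so they form a constituent.

Yes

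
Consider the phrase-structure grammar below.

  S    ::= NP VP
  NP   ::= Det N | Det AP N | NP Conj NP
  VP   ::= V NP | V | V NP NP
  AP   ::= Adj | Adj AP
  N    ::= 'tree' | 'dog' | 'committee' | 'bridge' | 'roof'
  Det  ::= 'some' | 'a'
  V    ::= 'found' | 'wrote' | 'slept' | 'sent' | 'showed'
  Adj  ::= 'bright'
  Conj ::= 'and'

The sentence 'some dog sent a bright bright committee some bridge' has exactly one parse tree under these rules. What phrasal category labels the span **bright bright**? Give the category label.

AP

[S [NP [Det some] [N dog]] [VP [V sent] [NP [Det a] [AP [Adj bright] [AP [Adj bright]]] [N committee]] [NP [Det some] [N bridge]]]]
The span 'bright bright' is the AP node built by AP → Adj AP.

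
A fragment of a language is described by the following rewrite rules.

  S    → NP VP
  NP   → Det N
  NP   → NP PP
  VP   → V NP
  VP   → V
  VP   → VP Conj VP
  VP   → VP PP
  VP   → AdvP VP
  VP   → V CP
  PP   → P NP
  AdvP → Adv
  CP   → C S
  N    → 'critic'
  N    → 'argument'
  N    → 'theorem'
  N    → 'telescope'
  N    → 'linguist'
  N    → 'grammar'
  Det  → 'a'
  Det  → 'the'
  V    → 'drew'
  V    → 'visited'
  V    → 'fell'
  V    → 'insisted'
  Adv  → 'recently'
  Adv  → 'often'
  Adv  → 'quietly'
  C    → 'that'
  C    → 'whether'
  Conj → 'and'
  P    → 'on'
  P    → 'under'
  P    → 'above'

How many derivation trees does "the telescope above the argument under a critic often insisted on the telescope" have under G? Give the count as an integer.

Two of the 4 distinct bracketings:
[S [NP [NP [Det the] [N telescope]] [PP [P above] [NP [NP [Det the] [N argument]] [PP [P under] [NP [Det a] [N critic]]]]]] [VP [VP [AdvP [Adv often]] [VP [V insisted]]] [PP [P on] [NP [Det the] [N telescope]]]]]
[S [NP [NP [Det the] [N telescope]] [PP [P above] [NP [NP [Det the] [N argument]] [PP [P under] [NP [Det a] [N critic]]]]]] [VP [AdvP [Adv often]] [VP [VP [V insisted]] [PP [P on] [NP [Det the] [N telescope]]]]]]
The trees differ in how a recursive rule is bracketed over the same span.

4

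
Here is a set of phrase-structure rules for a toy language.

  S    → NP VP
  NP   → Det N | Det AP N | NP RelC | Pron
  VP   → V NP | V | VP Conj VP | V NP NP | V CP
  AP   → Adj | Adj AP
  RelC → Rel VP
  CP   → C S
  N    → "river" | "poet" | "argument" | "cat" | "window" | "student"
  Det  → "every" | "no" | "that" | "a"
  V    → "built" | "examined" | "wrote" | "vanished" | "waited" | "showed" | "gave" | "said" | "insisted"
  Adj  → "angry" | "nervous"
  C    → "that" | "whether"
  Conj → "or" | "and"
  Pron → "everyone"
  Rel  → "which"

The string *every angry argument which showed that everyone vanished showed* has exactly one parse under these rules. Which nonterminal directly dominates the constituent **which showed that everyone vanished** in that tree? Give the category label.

NP

[S [NP [NP [Det every] [AP [Adj angry]] [N argument]] [RelC [Rel which] [VP [V showed] [CP [C that] [S [NP [Pron everyone]] [VP [V vanished]]]]]]] [VP [V showed]]]
The span 'which showed that everyone vanished' is the RelC node built by RelC → Rel VP.
Its mother is the NP built by NP → NP RelC.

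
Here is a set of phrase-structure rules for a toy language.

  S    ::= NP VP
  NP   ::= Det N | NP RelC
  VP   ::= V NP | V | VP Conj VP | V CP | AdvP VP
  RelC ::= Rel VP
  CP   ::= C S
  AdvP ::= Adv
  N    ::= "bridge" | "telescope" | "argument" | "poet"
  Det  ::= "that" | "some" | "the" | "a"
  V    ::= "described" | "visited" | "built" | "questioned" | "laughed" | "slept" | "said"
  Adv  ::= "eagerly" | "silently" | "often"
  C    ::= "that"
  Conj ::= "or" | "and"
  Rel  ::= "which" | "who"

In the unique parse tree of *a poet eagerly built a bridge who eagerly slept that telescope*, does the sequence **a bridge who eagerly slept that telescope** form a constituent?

Yes

[S [NP [Det a] [N poet]] [VP [AdvP [Adv eagerly]] [VP [V built] [NP [NP [Det a] [N bridge]] [RelC [Rel who] [VP [AdvP [Adv eagerly]] [VP [V slept] [NP [Det that] [N telescope]]]]]]]]]
The words 'a bridge who eagerly slept that telescope' are exhaustively dominated by a single NP node (built by NP → NP RelC), so they form a constituent.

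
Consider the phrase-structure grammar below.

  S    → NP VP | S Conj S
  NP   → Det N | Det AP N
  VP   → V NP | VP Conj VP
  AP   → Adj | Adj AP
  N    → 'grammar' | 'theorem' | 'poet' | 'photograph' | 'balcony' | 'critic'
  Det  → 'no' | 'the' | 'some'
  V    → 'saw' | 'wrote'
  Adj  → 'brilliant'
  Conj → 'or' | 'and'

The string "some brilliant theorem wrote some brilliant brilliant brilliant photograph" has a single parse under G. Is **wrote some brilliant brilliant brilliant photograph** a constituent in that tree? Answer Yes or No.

[S [NP [Det some] [AP [Adj brilliant]] [N theorem]] [VP [V wrote] [NP [Det some] [AP [Adj brilliant] [AP [Adj brilliant] [AP [Adj brilliant]]]] [N photograph]]]]
The words 'wrote some brilliant brilliant brilliant photograph' are exhaustively dominated by a single VP node (built by VP → V NP), so they form a constituent.

Yes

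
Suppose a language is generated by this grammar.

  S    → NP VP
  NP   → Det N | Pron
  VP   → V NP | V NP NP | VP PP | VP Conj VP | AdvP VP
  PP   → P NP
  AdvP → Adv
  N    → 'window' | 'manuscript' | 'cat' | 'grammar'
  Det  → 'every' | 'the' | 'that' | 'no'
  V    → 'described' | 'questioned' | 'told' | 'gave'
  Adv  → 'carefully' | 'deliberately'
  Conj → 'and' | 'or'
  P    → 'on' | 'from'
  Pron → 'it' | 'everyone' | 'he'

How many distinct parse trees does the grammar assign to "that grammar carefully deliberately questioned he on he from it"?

Two of the 6 distinct bracketings:
[S [NP [Det that] [N grammar]] [VP [VP [VP [AdvP [Adv carefully]] [VP [AdvP [Adv deliberately]] [VP [V questioned] [NP [Pron he]]]]] [PP [P on] [NP [Pron he]]]] [PP [P from] [NP [Pron it]]]]]
[S [NP [Det that] [N grammar]] [VP [VP [AdvP [Adv carefully]] [VP [VP [AdvP [Adv deliberately]] [VP [V questioned] [NP [Pron he]]]] [PP [P on] [NP [Pron he]]]]] [PP [P from] [NP [Pron it]]]]]
The trees differ in how a recursive rule is bracketed over the same span.

6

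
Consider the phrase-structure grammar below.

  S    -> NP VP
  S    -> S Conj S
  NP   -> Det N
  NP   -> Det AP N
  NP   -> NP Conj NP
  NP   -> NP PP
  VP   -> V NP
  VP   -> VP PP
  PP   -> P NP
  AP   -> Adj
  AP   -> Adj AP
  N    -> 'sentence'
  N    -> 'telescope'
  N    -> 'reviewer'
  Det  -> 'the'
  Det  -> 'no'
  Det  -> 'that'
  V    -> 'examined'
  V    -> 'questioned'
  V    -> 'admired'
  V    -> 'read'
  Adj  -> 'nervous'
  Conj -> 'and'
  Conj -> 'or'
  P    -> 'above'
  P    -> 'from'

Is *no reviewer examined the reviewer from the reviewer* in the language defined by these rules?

Grammatical

S
  NP
    Det: no
    N: reviewer
  VP
    V: examined
    NP
      NP
        Det: the
        N: reviewer
      PP
        P: from
        NP
          Det: the
          N: reviewer
Every word is introduced by a lexical rule and the phrasal rules combine the resulting categories into a single S.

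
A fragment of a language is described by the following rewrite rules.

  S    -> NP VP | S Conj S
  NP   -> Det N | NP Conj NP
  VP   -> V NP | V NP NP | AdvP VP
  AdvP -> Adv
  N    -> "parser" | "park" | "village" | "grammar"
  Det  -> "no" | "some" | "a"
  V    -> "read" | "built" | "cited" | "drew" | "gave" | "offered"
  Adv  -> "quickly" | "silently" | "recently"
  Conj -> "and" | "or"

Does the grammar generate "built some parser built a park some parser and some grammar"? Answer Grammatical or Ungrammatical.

Ungrammatical

For S → NP VP, no prefix of the string parses as an NP. The alternative S rule S → S Conj S likewise has no satisfying split.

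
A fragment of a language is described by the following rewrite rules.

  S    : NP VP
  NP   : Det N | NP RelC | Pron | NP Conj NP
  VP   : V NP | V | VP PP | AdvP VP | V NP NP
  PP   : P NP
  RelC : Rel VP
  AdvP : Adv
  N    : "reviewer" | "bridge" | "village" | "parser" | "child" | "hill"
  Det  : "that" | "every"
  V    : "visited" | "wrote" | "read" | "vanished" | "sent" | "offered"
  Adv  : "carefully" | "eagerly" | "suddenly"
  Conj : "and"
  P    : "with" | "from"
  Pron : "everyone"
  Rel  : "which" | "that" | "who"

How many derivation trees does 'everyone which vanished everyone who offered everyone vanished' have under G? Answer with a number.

Two of the 3 distinct bracketings:
[S [NP [NP [Pron everyone]] [RelC [Rel which] [VP [V vanished] [NP [NP [Pron everyone]] [RelC [Rel who] [VP [V offered] [NP [Pron everyone]]]]]]]] [VP [V vanished]]]
[S [NP [NP [Pron everyone]] [RelC [Rel which] [VP [V vanished] [NP [NP [Pron everyone]] [RelC [Rel who] [VP [V offered]]]] [NP [Pron everyone]]]]] [VP [V vanished]]]
The difference turns on whether VP → V NP is used at the relevant span, versus an alternative expansion of VP.

3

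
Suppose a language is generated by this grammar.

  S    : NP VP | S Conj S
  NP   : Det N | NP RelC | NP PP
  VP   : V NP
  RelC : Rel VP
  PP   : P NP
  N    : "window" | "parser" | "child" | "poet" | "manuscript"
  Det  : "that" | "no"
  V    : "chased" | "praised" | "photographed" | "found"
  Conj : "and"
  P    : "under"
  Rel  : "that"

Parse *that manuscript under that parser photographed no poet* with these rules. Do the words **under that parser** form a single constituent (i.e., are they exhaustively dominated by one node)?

Yes

[S [NP [NP [Det that] [N manuscript]] [PP [P under] [NP [Det that] [N parser]]]] [VP [V photographed] [NP [Det no] [N poet]]]]
The words 'under that parser' are exhaustively dominated by a single PP node (built by PP → P NP), so they form a constituent.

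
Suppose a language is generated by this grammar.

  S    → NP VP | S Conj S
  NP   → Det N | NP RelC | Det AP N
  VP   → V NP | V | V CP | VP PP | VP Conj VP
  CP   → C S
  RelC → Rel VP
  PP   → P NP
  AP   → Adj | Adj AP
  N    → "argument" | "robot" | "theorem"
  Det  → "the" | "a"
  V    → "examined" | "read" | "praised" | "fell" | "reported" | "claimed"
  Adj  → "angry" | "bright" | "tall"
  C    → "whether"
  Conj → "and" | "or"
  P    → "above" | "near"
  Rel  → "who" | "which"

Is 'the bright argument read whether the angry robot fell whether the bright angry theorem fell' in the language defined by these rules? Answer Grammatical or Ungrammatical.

Grammatical

S
  NP
    Det: the
    AP
      Adj: bright
    N: argument
  VP
    V: read
    CP
      C: whether
      S
        NP
          Det: the
          AP
            Adj: angry
          N: robot
        VP
          V: fell
          CP
            C: whether
            S
              NP
                Det: the
                AP
                  Adj: bright
                  AP
                    Adj: angry
                N: theorem
              VP
                V: fell
Every word is introduced by a lexical rule and the phrasal rules combine the resulting categories into a single S.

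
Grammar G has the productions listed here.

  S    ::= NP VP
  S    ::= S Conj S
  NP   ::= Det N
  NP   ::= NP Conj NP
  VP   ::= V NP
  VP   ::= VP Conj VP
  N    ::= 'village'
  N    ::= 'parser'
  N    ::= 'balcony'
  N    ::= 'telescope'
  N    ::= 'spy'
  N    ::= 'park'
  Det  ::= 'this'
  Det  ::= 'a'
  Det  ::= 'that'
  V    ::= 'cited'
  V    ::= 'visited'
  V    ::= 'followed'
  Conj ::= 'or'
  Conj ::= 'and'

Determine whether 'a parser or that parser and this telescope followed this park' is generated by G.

Grammatical

S
  NP
    NP
      Det: a
      N: parser
    Conj: or
    NP
      NP
        Det: that
        N: parser
      Conj: and
      NP
        Det: this
        N: telescope
  VP
    V: followed
    NP
      Det: this
      N: park
The bracketing above is licensed at every node by one of the given productions, with S at the root.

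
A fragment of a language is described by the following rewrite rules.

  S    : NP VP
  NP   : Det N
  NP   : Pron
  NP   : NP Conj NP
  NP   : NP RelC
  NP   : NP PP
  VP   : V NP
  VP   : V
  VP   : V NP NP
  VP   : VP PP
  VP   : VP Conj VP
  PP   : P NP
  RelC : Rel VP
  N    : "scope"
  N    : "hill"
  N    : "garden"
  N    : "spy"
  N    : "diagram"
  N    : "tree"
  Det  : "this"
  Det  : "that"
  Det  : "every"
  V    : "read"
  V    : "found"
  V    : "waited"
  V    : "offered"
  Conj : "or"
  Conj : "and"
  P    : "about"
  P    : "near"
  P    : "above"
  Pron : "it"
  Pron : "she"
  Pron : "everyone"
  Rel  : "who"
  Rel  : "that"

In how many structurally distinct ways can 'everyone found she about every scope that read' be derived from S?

3

Two of the 3 distinct bracketings:
[S [NP [Pron everyone]] [VP [V found] [NP [NP [NP [Pron she]] [PP [P about] [NP [Det every] [N scope]]]] [RelC [Rel that] [VP [V read]]]]]]
[S [NP [Pron everyone]] [VP [V found] [NP [NP [Pron she]] [PP [P about] [NP [NP [Det every] [N scope]] [RelC [Rel that] [VP [V read]]]]]]]]
The trees differ in how a recursive rule is bracketed over the same span.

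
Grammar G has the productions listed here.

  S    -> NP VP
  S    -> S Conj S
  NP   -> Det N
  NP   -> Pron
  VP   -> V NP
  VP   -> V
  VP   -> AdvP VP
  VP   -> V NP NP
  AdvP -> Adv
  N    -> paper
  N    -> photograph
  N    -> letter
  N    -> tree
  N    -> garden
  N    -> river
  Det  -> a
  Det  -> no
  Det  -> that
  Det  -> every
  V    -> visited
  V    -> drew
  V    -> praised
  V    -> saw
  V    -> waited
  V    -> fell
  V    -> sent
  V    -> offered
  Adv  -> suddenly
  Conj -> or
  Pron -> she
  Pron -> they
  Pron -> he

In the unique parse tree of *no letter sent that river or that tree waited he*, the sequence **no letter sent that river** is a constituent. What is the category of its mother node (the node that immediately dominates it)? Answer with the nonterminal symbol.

S

S
  S
    NP
      Det: no
      N: letter
    VP
      V: sent
      NP
        Det: that
        N: river
  Conj: or
  S
    NP
      Det: that
      N: tree
    VP
      V: waited
      NP
        Pron: he
The span 'no letter sent that river' is the S node built by S → NP VP.
Its mother is the S built by S → S Conj S.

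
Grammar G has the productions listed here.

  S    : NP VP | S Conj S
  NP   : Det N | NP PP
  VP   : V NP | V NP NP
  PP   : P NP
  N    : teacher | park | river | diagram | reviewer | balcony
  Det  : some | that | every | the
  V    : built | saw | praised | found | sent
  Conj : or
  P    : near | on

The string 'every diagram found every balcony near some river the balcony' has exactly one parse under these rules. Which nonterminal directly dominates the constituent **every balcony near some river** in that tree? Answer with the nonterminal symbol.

[S [NP [Det every] [N diagram]] [VP [V found] [NP [NP [Det every] [N balcony]] [PP [P near] [NP [Det some] [N river]]]] [NP [Det the] [N balcony]]]]
The span 'every balcony near some river' is the NP node built by NP → NP PP.
Its mother is the VP built by VP → V NP NP.

VP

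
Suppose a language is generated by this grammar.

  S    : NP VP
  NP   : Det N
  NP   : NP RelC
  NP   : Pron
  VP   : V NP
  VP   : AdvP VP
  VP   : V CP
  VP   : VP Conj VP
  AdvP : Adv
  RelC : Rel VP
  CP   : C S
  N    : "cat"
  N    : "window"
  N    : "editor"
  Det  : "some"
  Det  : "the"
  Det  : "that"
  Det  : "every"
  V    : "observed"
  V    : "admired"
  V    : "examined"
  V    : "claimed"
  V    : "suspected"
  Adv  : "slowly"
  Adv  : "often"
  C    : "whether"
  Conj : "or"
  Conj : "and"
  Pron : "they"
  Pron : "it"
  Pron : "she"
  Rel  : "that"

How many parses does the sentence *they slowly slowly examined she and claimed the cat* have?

Two of the 3 distinct bracketings:
[S [NP [Pron they]] [VP [AdvP [Adv slowly]] [VP [AdvP [Adv slowly]] [VP [VP [V examined] [NP [Pron she]]] [Conj and] [VP [V claimed] [NP [Det the] [N cat]]]]]]]
[S [NP [Pron they]] [VP [AdvP [Adv slowly]] [VP [VP [AdvP [Adv slowly]] [VP [V examined] [NP [Pron she]]]] [Conj and] [VP [V claimed] [NP [Det the] [N cat]]]]]]
The trees differ in how a recursive rule is bracketed over the same span.

3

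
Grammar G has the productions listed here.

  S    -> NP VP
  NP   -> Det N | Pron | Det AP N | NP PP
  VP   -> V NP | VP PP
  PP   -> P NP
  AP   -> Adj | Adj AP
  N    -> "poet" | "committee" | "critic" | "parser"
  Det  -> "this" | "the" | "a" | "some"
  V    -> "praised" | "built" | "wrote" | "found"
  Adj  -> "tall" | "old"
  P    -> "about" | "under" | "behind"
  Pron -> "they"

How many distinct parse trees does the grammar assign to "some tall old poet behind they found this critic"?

1

[S [NP [NP [Det some] [AP [Adj tall] [AP [Adj old]]] [N poet]] [PP [P behind] [NP [Pron they]]]] [VP [V found] [NP [Det this] [N critic]]]]
No rule offers an alternative attachment or grouping for any span, so this is the only derivation.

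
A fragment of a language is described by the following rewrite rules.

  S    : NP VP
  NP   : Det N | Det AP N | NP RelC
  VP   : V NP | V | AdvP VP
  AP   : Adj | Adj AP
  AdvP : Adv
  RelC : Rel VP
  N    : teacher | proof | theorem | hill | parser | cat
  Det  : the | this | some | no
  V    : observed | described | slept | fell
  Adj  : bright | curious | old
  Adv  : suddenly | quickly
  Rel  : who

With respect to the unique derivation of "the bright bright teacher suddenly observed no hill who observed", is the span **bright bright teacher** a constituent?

[S [NP [Det the] [AP [Adj bright] [AP [Adj bright]]] [N teacher]] [VP [AdvP [Adv suddenly]] [VP [V observed] [NP [NP [Det no] [N hill]] [RelC [Rel who] [VP [V observed]]]]]]]
The smallest constituent containing 'bright bright teacher' is the NP spanning 'the bright bright teacher'; no single node in the tree dominates exactly the given words.

No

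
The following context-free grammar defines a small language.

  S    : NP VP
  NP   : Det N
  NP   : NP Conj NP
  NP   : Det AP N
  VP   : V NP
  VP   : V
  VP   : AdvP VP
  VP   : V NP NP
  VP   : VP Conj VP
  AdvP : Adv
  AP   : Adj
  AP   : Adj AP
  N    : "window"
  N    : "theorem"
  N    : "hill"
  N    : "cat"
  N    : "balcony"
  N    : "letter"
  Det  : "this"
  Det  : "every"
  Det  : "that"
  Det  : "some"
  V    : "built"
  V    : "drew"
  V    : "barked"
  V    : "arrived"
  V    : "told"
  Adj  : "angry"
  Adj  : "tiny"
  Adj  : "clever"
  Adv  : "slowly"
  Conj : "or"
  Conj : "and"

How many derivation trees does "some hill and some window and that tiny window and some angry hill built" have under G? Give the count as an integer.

Two of the 5 distinct bracketings:
[S [NP [NP [Det some] [N hill]] [Conj and] [NP [NP [Det some] [N window]] [Conj and] [NP [NP [Det that] [AP [Adj tiny]] [N window]] [Conj and] [NP [Det some] [AP [Adj angry]] [N hill]]]]] [VP [V built]]]
[S [NP [NP [Det some] [N hill]] [Conj and] [NP [NP [NP [Det some] [N window]] [Conj and] [NP [Det that] [AP [Adj tiny]] [N window]]] [Conj and] [NP [Det some] [AP [Adj angry]] [N hill]]]] [VP [V built]]]
The trees differ in how a recursive rule is bracketed over the same span.

5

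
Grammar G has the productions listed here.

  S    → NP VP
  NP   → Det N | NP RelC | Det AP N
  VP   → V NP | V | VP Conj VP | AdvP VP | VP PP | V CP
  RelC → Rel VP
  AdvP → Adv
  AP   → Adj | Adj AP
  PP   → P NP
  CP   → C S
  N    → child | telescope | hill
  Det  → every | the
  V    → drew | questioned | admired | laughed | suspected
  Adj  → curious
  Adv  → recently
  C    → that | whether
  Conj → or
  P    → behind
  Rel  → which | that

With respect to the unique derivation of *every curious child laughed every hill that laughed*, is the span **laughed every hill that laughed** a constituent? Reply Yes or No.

Yes

[S [NP [Det every] [AP [Adj curious]] [N child]] [VP [V laughed] [NP [NP [Det every] [N hill]] [RelC [Rel that] [VP [V laughed]]]]]]
The words 'laughed every hill that laughed' are exhaustively dominated by a single VP node (built by VP → V NP), so they form a constituent.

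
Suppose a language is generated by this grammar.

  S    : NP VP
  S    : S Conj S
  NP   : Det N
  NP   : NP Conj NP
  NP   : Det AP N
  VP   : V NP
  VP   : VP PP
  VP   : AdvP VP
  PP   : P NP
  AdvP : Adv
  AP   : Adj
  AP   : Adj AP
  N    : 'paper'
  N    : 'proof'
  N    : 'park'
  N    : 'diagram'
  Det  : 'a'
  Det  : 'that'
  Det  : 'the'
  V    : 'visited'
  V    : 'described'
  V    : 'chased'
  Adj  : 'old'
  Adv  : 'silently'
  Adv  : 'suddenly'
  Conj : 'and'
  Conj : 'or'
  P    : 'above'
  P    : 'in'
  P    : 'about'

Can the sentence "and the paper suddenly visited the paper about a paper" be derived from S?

Ungrammatical

For S → NP VP, no prefix of the string parses as an NP. The alternative S rule S → S Conj S likewise has no satisfying split.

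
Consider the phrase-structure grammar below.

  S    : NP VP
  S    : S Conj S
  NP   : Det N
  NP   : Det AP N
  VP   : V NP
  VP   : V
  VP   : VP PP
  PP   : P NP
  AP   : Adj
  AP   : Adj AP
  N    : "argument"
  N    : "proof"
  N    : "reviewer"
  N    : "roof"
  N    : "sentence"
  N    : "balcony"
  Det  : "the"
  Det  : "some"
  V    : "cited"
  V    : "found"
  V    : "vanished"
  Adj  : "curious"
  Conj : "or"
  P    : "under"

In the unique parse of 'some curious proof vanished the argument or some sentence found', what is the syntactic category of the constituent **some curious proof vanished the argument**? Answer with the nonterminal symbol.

S

S
  S
    NP
      Det: some
      AP
        Adj: curious
      N: proof
    VP
      V: vanished
      NP
        Det: the
        N: argument
  Conj: or
  S
    NP
      Det: some
      N: sentence
    VP
      V: found
The span 'some curious proof vanished the argument' is the S node built by S → NP VP.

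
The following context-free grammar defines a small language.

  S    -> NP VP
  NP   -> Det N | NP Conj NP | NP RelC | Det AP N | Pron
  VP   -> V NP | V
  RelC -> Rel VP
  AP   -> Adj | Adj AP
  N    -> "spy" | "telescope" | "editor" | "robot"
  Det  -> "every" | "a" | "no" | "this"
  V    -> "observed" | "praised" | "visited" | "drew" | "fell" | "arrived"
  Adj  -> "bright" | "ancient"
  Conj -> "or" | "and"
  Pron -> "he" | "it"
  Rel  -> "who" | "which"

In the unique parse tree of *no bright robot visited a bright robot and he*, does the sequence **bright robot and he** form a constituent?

No

[S [NP [Det no] [AP [Adj bright]] [N robot]] [VP [V visited] [NP [NP [Det a] [AP [Adj bright]] [N robot]] [Conj and] [NP [Pron he]]]]]
The smallest constituent containing 'bright robot and he' is the NP spanning 'a bright robot and he'; no single node in the tree dominates exactly the given words.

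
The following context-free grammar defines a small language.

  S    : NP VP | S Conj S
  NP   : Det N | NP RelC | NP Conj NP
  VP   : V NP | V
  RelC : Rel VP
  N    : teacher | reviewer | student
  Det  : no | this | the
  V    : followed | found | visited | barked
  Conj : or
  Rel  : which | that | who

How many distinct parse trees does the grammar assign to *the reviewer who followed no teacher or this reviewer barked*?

The two bracketings:
[S [NP [NP [Det the] [N reviewer]] [RelC [Rel who] [VP [V followed] [NP [NP [Det no] [N teacher]] [Conj or] [NP [Det this] [N reviewer]]]]]] [VP [V barked]]]
[S [NP [NP [NP [Det the] [N reviewer]] [RelC [Rel who] [VP [V followed] [NP [Det no] [N teacher]]]]] [Conj or] [NP [Det this] [N reviewer]]] [VP [V barked]]]
The trees differ in how a recursive rule is bracketed over the same span.

2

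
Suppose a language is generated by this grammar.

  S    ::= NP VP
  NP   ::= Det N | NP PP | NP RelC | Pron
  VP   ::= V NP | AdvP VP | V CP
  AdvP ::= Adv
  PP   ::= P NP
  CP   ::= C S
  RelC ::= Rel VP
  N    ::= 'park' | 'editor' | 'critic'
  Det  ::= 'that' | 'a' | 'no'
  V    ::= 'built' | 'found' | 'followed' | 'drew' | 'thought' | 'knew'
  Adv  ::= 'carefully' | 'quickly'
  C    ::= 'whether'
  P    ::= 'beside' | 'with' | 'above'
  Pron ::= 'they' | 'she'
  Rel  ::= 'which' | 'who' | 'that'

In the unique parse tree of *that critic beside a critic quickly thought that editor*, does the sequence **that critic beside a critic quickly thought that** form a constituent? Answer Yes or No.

[S [NP [NP [Det that] [N critic]] [PP [P beside] [NP [Det a] [N critic]]]] [VP [AdvP [Adv quickly]] [VP [V thought] [NP [Det that] [N editor]]]]]
The smallest constituent containing 'that critic beside a critic quickly thought that' is the S spanning 'that critic beside a critic quickly thought that editor'; no single node in the tree dominates exactly the given words.

No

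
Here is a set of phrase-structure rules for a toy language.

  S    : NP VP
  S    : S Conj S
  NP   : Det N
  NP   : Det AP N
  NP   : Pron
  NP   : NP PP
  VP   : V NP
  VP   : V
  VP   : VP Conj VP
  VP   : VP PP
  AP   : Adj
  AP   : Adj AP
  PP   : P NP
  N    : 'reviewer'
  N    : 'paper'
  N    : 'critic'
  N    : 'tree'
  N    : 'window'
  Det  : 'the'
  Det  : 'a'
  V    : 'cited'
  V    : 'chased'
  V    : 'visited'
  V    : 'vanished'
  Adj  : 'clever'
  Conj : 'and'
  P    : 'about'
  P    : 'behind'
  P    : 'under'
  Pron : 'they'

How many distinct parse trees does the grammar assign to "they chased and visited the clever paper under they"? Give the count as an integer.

Two of the 3 distinct bracketings:
[S [NP [Pron they]] [VP [VP [V chased]] [Conj and] [VP [V visited] [NP [NP [Det the] [AP [Adj clever]] [N paper]] [PP [P under] [NP [Pron they]]]]]]]
[S [NP [Pron they]] [VP [VP [V chased]] [Conj and] [VP [VP [V visited] [NP [Det the] [AP [Adj clever]] [N paper]]] [PP [P under] [NP [Pron they]]]]]]
The difference turns on whether NP → NP PP is used at the relevant span, versus an alternative expansion of NP.

3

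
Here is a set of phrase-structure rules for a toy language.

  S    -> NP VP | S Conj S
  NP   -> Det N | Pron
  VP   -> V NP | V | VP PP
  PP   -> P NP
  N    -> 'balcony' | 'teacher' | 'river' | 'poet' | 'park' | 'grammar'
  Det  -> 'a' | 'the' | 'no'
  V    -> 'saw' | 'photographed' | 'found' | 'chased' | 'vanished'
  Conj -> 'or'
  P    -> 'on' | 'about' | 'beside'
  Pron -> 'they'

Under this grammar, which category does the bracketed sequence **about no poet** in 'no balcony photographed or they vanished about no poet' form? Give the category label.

PP

[S [S [NP [Det no] [N balcony]] [VP [V photographed]]] [Conj or] [S [NP [Pron they]] [VP [VP [V vanished]] [PP [P about] [NP [Det no] [N poet]]]]]]
The span 'about no poet' is the PP node built by PP → P NP.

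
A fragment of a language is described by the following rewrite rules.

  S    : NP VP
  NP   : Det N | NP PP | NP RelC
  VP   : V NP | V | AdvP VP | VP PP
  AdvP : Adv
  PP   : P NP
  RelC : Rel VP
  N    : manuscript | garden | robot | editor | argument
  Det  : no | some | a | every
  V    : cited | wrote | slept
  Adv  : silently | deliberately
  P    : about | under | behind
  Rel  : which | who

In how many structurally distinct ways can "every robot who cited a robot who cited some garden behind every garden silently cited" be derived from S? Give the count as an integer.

Two of the 8 distinct bracketings:
[S [NP [NP [NP [Det every] [N robot]] [RelC [Rel who] [VP [V cited] [NP [NP [Det a] [N robot]] [RelC [Rel who] [VP [V cited] [NP [Det some] [N garden]]]]]]]] [PP [P behind] [NP [Det every] [N garden]]]] [VP [AdvP [Adv silently]] [VP [V cited]]]]
[S [NP [NP [NP [NP [Det every] [N robot]] [RelC [Rel who] [VP [V cited] [NP [Det a] [N robot]]]]] [RelC [Rel who] [VP [V cited] [NP [Det some] [N garden]]]]] [PP [P behind] [NP [Det every] [N garden]]]] [VP [AdvP [Adv silently]] [VP [V cited]]]]
The trees differ in how a recursive rule is bracketed over the same span.

8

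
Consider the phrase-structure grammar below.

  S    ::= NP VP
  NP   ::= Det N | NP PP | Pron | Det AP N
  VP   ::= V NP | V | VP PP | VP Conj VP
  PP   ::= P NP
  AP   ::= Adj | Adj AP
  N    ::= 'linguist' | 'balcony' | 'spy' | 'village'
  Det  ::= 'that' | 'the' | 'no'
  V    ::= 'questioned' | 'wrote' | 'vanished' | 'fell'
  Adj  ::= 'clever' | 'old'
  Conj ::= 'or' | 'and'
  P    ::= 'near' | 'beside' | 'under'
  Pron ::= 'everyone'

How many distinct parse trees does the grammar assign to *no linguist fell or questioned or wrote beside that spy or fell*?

Two of the 9 distinct bracketings:
[S [NP [Det no] [N linguist]] [VP [VP [V fell]] [Conj or] [VP [VP [V questioned]] [Conj or] [VP [VP [VP [V wrote]] [PP [P beside] [NP [Det that] [N spy]]]] [Conj or] [VP [V fell]]]]]]
[S [NP [Det no] [N linguist]] [VP [VP [V fell]] [Conj or] [VP [VP [VP [VP [V questioned]] [Conj or] [VP [V wrote]]] [PP [P beside] [NP [Det that] [N spy]]]] [Conj or] [VP [V fell]]]]]
The trees differ in how a recursive rule is bracketed over the same span.

9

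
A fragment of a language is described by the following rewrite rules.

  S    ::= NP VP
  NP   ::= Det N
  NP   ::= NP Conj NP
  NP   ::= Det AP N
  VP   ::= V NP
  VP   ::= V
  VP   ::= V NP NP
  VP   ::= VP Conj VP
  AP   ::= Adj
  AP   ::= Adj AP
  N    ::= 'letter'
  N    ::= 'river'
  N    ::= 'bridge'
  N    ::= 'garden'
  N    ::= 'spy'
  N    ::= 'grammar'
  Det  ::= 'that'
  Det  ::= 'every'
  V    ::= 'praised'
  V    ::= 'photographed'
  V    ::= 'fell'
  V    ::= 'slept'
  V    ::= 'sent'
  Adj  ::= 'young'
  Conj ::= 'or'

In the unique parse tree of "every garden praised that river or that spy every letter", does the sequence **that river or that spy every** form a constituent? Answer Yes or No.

[S [NP [Det every] [N garden]] [VP [V praised] [NP [NP [Det that] [N river]] [Conj or] [NP [Det that] [N spy]]] [NP [Det every] [N letter]]]]
The smallest constituent containing 'that river or that spy every' is the VP spanning 'praised that river or that spy every letter'; no single node in the tree dominates exactly the given words.

No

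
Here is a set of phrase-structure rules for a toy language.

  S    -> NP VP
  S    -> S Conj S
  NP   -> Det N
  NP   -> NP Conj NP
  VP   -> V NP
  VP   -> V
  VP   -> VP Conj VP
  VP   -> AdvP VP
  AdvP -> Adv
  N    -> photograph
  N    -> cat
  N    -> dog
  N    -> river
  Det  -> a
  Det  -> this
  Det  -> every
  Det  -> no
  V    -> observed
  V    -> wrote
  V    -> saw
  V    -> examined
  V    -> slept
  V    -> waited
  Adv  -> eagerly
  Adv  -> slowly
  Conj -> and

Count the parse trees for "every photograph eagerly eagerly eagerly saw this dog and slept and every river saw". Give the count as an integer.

Two of the 4 distinct bracketings:
[S [S [NP [Det every] [N photograph]] [VP [VP [AdvP [Adv eagerly]] [VP [AdvP [Adv eagerly]] [VP [AdvP [Adv eagerly]] [VP [V saw] [NP [Det this] [N dog]]]]]] [Conj and] [VP [V slept]]]] [Conj and] [S [NP [Det every] [N river]] [VP [V saw]]]]
[S [S [NP [Det every] [N photograph]] [VP [AdvP [Adv eagerly]] [VP [VP [AdvP [Adv eagerly]] [VP [AdvP [Adv eagerly]] [VP [V saw] [NP [Det this] [N dog]]]]] [Conj and] [VP [V slept]]]]] [Conj and] [S [NP [Det every] [N river]] [VP [V saw]]]]
The trees differ in how a recursive rule is bracketed over the same span.

4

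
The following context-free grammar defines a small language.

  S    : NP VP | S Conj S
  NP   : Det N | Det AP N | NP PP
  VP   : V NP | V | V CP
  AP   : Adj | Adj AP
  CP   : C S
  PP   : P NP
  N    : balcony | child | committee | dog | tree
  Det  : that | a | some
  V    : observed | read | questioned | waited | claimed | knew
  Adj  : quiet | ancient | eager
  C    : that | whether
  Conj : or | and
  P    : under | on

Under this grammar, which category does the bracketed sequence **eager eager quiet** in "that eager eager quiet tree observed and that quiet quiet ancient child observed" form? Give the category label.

AP

[S [S [NP [Det that] [AP [Adj eager] [AP [Adj eager] [AP [Adj quiet]]]] [N tree]] [VP [V observed]]] [Conj and] [S [NP [Det that] [AP [Adj quiet] [AP [Adj quiet] [AP [Adj ancient]]]] [N child]] [VP [V observed]]]]
The span 'eager eager quiet' is the AP node built by AP → Adj AP.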